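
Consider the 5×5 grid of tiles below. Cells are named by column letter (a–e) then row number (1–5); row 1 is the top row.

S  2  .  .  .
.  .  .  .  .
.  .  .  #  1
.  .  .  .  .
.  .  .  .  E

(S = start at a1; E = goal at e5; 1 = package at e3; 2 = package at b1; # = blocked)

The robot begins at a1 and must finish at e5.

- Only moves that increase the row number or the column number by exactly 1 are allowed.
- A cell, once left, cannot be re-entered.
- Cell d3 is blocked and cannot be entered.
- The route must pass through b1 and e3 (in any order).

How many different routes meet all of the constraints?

4

A right/down-only route from a1 to e5 makes exactly 4 down-moves and 4 right-moves in some order.
With no other constraints that would be C(8,4) = 70 routes.
A monotone route can only reach the required cells in the order b1, e3, so split there and multiply the segment counts (each segment already excludes blocked cells): a1→b1: 1; b1→e3: 4; e3→e5: 1; product = 4.
That gives 4 routes.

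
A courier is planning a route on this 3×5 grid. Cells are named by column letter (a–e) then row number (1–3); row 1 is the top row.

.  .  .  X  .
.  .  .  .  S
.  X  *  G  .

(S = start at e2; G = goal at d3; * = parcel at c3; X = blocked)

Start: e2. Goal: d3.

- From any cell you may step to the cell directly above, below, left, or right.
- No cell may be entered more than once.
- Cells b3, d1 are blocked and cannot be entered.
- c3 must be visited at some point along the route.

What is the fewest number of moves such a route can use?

4

Any route passes through c3 somewhere between e2 and d3. Summing Manhattan distances along the two legs (e2 → c3 → d3) gives a lower bound of 3 + 1 = 4 moves.
A route of 4 moves achieves this: e2 → d2 → c2 → c3 → d3.
Since 4 matches the lower bound, it is optimal.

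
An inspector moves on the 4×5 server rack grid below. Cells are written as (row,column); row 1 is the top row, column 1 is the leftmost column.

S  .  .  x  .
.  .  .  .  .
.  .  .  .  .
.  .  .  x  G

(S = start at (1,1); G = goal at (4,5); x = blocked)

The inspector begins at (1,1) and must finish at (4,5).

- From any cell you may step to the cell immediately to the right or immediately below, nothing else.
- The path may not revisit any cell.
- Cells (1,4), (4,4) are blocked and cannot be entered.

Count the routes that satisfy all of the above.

12

A right/down-only route from (1,1) to (4,5) makes exactly 3 down-moves and 4 right-moves in some order.
With no other constraints that would be C(7,3) = 35 routes.
Subtract routes through each blocked cell (inclusion–exclusion for overlaps): − through (1,4): 4 − through (4,4): 20 + through (1,4)&(4,4): 1 → 12.
That gives 12 routes.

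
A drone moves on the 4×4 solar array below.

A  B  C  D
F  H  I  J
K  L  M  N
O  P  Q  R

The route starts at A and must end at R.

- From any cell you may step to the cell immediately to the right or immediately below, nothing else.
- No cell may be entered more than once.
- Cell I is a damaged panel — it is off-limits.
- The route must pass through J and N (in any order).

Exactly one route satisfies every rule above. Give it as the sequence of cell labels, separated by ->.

Moves only go right or down, so the column and row indices never decrease.
Route from A: right 3 to D, down 3 to R — 6 moves in all.
Check: all required cells visited.

A -> B -> C -> D -> J -> N -> R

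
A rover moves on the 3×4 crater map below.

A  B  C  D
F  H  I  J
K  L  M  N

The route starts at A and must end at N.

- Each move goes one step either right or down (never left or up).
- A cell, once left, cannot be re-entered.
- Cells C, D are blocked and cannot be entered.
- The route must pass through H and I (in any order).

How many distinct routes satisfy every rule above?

A right/down-only route from A to N makes exactly 2 down-moves and 3 right-moves in some order.
With no other constraints that would be C(5,2) = 10 routes.
A monotone route can only reach the required cells in the order H, I, so split there and multiply the segment counts (each segment already excludes blocked cells): A→H: 2; H→I: 1; I→N: 2; product = 4.
That gives 4 routes.

4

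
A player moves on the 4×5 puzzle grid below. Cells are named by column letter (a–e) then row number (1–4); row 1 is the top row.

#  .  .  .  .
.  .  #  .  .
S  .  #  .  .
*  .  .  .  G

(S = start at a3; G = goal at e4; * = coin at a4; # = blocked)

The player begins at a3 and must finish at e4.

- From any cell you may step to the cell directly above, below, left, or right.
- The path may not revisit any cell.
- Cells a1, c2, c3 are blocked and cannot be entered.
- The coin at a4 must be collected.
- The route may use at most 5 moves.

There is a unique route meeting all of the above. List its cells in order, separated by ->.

a3 -> a4 -> b4 -> c4 -> d4 -> e4

Any route must reach a4 and still end at e4 within 5 moves, so the order of the required stops is forced.
Route from a3: down 1 to a4, right 4 to e4 — 5 moves in all.
Check: all required cells visited; 5 ≤ 5 moves.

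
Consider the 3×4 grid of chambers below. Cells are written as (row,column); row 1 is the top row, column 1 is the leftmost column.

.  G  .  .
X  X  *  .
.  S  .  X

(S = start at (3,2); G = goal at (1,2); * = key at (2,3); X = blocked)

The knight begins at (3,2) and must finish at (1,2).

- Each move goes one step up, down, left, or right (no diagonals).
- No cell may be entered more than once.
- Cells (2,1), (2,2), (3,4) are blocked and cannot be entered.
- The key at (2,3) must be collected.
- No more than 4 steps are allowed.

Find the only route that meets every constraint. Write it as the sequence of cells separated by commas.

The 4-move cap with required stops at (2,3) leaves no slack for detours.
Route from (3,2): right 1 to (3,3), up 2 to (1,3), left 1 to (1,2) — 4 moves in all.
Check: all required cells visited; 4 ≤ 4 moves.

(3,2), (3,3), (2,3), (1,3), (1,2)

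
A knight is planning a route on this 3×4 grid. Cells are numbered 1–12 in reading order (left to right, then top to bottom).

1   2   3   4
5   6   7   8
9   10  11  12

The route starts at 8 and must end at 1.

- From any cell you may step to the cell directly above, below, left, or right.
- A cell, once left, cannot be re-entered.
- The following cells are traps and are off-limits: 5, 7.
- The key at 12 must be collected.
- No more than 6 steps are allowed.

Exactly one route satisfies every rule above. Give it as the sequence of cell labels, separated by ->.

Any route must reach 12 and still end at 1 within 6 moves, so the order of the required stops is forced.
Route from 8: down 1 to 12, left 2 to 10, up 2 to 2, left 1 to 1 — 6 moves in all.
Check: all required cells visited; 6 ≤ 6 moves.

8 -> 12 -> 11 -> 10 -> 6 -> 2 -> 1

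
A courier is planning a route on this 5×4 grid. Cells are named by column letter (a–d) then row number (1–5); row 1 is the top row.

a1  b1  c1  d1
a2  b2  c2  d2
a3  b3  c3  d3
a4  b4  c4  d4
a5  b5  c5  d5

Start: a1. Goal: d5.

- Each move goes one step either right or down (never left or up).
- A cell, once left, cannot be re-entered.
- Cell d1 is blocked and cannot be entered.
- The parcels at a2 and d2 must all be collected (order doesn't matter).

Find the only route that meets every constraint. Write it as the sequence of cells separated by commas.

a1, a2, b2, c2, d2, d3, d4, d5

Moves only go right or down, so the column and row indices never decrease.
Route from a1: down 1 to a2, right 3 to d2, down 3 to d5 — 7 moves in all.
Check: all required cells visited.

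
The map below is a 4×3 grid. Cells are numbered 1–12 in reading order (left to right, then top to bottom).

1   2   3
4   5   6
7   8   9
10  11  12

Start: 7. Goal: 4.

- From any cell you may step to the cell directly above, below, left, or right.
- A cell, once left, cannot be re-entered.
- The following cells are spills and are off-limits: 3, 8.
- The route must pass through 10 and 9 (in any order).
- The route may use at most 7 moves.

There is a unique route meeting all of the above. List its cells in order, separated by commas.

7, 10, 11, 12, 9, 6, 5, 4

The 7-move cap with required stops at 10, 9 leaves no slack for detours.
Route from 7: down 1 to 10, right 2 to 12, up 2 to 6, left 2 to 4 — 7 moves in all.
Check: all required cells visited; 7 ≤ 7 moves.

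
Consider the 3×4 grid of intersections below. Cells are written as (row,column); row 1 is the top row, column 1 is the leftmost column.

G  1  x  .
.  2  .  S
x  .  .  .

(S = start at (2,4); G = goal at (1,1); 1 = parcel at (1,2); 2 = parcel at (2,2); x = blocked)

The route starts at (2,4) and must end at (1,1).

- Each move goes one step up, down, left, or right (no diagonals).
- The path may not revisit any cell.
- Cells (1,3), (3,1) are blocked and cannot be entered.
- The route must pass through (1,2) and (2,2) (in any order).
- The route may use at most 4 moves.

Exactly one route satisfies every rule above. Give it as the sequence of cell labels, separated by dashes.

(2,4) - (2,3) - (2,2) - (1,2) - (1,1)

Any route must reach (1,2) and (2,2) and still end at (1,1) within 4 moves, so the order of the required stops is forced.
Route from (2,4): left 2 to (2,2), up 1 to (1,2), left 1 to (1,1) — 4 moves in all.
Check: all required cells visited; 4 ≤ 4 moves.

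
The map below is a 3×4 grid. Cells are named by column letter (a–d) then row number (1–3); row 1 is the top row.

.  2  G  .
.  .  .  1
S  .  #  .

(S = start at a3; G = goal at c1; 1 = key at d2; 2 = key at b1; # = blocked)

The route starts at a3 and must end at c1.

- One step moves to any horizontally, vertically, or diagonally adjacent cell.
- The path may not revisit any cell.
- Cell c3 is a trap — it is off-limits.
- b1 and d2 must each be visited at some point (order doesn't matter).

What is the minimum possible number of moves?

5

Any route passes through b1 and d2 in some order between a3 and c1. Summing Chebyshev distances along each leg and taking the cheapest ordering (a3 → b1 → d2 → c1) gives a lower bound of 2 + 2 + 1 = 5 moves.
A route of 5 moves achieves this: a3 → a2 → b1 → c2 → d2 → c1.
Since 5 matches the lower bound, it is optimal.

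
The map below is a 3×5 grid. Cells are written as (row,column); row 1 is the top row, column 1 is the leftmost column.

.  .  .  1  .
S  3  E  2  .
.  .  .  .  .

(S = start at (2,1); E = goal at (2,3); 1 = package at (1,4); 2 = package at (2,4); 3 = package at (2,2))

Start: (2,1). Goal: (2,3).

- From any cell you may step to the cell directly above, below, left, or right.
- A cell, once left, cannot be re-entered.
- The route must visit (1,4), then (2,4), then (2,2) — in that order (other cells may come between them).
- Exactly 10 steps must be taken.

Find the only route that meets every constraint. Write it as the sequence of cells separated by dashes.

(2,1) - (1,1) - (1,2) - (1,3) - (1,4) - (2,4) - (3,4) - (3,3) - (3,2) - (2,2) - (2,3)

The waypoints must appear in the order (1,4), (2,4), (2,2), with no cell reused.
Route from (2,1): up 1 to (1,1), right 3 to (1,4), down 2 to (3,4), left 2 to (3,2), up 1 to (2,2), right 1 to (2,3) — 10 moves in all.
Check: order respected (1 at step 4, 2 at step 5, 3 at step 9); 10 moves as required.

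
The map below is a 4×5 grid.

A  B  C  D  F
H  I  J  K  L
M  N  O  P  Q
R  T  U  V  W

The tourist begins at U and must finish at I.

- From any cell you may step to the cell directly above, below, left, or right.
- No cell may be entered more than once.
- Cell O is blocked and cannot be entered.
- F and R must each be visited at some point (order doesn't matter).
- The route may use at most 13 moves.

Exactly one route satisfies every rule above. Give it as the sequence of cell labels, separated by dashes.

The 13-move cap with required stops at F, R leaves no slack for detours.
Route from U: left 2 to R, up 3 to A, right 4 to F, down 1 to L, left 3 to I — 13 moves in all.
Check: all required cells visited; 13 ≤ 13 moves.

U - T - R - M - H - A - B - C - D - F - L - K - J - I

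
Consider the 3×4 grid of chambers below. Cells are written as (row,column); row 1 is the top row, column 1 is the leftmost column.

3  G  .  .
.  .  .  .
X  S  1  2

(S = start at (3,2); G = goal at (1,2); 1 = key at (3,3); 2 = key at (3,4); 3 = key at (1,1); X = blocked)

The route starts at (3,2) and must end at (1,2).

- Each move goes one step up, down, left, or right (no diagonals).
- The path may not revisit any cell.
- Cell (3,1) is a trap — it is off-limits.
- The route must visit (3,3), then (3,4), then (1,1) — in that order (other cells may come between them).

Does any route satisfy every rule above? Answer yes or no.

One route that works: (3,2) → (3,3) → (3,4) → (2,4) → (2,3) → (2,2) → (2,1) → (1,1) → (1,2).

yes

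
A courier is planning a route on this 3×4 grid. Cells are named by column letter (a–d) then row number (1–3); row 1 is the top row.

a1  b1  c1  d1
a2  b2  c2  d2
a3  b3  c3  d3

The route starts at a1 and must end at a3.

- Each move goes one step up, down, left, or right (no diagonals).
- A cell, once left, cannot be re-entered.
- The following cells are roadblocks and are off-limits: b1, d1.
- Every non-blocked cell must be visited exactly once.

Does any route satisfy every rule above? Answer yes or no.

Cell c1 has only one open neighbour but is neither the start nor the goal, so a Hamiltonian route would have to both enter and leave it through the same neighbour — impossible without revisiting.

no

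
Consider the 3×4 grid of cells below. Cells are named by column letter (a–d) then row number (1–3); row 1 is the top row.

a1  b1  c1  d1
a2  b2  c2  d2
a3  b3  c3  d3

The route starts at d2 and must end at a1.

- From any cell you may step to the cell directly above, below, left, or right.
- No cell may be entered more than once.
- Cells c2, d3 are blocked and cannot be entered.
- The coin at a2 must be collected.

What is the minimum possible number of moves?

6

Any route passes through a2 somewhere between d2 and a1. Summing Manhattan distances along the two legs (d2 → a2 → a1) gives a lower bound of 3 + 1 = 4 moves.
That bound ignores the blocked cells. Measuring each leg by the fewest moves that actually steer around them (d2→a2: 5; a2→a1: 1) raises the lower bound to 6.
A route of 6 moves exists: d2 → d1 → c1 → b1 → b2 → a2 → a1.
Since 6 matches that lower bound, it is optimal.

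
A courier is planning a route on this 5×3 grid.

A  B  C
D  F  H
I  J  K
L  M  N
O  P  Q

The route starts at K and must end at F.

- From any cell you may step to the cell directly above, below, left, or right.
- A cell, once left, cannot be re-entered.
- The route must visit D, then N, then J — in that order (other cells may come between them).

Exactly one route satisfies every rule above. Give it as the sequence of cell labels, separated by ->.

The waypoints must appear in the order D, N, J, with no cell reused.
Route from K: 2× up (reaching C), 2× left (reaching A), 4× down (reaching O), 2× right (reaching Q), up to N, left to M, 2× up (reaching F) — 14 moves in all.
Check: order respected (D at step 5, N at step 11, J at step 13).

K -> H -> C -> B -> A -> D -> I -> L -> O -> P -> Q -> N -> M -> J -> F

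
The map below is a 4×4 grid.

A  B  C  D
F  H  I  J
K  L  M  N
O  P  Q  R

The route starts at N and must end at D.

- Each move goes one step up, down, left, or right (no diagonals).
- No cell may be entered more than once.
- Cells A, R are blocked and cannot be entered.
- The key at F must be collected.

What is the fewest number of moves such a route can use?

Any route passes through F somewhere between N and D. Summing Manhattan distances along the two legs (N → F → D) gives a lower bound of 4 + 4 = 8 moves.
A route of 8 moves achieves this: N → M → L → K → F → H → B → C → D.
Since 8 matches the lower bound, it is optimal.

8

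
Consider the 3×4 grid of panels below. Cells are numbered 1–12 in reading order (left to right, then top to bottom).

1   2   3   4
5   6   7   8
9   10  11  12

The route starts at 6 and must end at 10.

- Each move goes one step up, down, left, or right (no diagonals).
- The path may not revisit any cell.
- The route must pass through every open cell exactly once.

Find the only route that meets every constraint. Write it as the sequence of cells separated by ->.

6 -> 7 -> 11 -> 12 -> 8 -> 4 -> 3 -> 2 -> 1 -> 5 -> 9 -> 10

Need to visit all 12 open cells exactly once, starting at 6 and ending at 10.
Cell 1 has only two open neighbours (5 and 2), so the path must pass straight through it: one of those is the cell it's entered from and the other is where it exits.
Route from 6: right to 7, down to 11, right to 12, 2× up (reaching 4), 3× left (reaching 1), 2× down (reaching 9), right to 10 — 11 moves in all.
Check: all 12 open cells covered.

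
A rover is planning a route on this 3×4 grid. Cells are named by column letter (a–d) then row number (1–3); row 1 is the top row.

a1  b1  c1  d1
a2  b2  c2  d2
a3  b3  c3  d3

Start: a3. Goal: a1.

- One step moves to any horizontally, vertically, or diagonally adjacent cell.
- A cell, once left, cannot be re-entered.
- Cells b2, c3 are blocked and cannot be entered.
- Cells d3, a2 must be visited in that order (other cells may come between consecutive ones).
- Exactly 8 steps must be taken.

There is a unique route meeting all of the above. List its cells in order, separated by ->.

a3 -> b3 -> c2 -> d3 -> d2 -> c1 -> b1 -> a2 -> a1

The waypoints must appear in the order d3, a2, with no cell reused.
Route from a3: right 1 to b3, up-right 1 to c2, down-right 1 to d3, up 1 to d2, up-left 1 to c1, left 1 to b1, down-left 1 to a2, up 1 to a1 — 8 moves in all.
Check: order respected (d3 at step 3, a2 at step 7); 8 moves as required.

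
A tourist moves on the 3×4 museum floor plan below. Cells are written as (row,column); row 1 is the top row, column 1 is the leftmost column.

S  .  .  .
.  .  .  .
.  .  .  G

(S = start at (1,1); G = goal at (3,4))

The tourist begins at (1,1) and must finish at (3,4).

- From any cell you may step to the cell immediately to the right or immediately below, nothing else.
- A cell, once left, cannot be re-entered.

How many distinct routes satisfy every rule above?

A right/down-only route from (1,1) to (3,4) makes exactly 2 down-moves and 3 right-moves in some order.
With no other constraints that would be C(5,2) = 10 routes.
That gives 10 routes.

10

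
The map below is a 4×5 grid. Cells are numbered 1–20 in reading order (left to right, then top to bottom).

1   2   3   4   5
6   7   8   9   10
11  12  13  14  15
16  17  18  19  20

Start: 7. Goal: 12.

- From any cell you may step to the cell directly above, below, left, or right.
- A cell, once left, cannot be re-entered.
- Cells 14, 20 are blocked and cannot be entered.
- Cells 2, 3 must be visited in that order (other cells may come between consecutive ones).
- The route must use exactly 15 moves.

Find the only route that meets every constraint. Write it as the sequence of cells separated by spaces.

The waypoints must appear in the order 2, 3, with no cell reused.
Route from 7: left 1 to 6, up 1 to 1, right 4 to 5, down 1 to 10, left 2 to 8, down 2 to 18, left 2 to 16, up 1 to 11, right 1 to 12 — 15 moves in all.
Check: order respected (2 at step 3, 3 at step 4); 15 moves as required.

7 6 1 2 3 4 5 10 9 8 13 18 17 16 11 12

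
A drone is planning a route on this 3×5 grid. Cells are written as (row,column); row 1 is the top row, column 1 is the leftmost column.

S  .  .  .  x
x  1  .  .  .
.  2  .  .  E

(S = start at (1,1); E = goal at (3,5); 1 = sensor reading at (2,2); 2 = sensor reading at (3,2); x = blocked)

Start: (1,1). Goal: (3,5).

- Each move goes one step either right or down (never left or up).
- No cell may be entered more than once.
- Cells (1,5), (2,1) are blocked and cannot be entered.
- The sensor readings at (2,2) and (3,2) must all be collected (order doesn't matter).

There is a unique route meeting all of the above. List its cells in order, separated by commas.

Moves only go right or down, so the column and row indices never decrease.
Route from (1,1): right to (1,2), 2× down (reaching (3,2)), 3× right (reaching (3,5)) — 6 moves in all.
Check: all required cells visited.

(1,1), (1,2), (2,2), (3,2), (3,3), (3,4), (3,5)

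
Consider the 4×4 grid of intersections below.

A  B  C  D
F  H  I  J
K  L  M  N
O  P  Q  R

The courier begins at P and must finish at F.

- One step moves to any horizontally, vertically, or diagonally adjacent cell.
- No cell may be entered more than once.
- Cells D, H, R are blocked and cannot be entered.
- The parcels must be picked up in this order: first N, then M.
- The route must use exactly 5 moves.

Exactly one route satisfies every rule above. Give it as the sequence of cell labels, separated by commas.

P, Q, N, M, L, F

The waypoints must appear in the order N, M, with no cell reused.
Route from P: right 1 to Q, up-right 1 to N, left 2 to L, up-left 1 to F — 5 moves in all.
Check: order respected (N at step 2, M at step 3); 5 moves as required.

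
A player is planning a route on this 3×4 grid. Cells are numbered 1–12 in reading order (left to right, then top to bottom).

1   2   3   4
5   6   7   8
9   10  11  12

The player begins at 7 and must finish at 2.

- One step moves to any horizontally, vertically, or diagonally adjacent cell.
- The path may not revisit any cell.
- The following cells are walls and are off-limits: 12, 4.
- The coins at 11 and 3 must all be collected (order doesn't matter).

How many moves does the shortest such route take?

Any route passes through 11 and 3 in some order between 7 and 2. Summing Chebyshev distances along each leg and taking the cheapest ordering (7 → 11 → 3 → 2) gives a lower bound of 1 + 2 + 1 = 4 moves.
A route of 4 moves achieves this: 7 → 11 → 6 → 3 → 2.
Since 4 matches the lower bound, it is optimal.

4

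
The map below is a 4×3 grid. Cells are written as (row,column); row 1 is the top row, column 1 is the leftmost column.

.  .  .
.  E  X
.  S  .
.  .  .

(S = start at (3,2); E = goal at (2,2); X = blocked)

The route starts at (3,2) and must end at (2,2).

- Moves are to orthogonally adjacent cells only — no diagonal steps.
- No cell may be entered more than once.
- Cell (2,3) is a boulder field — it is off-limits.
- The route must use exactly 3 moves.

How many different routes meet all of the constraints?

Need simple routes of exactly 3 moves from (3,2) to (2,2) (Manhattan distance 1, so 1 moves are spent on a detour and 1 undoing it).
Enumerating: (3,2) (3,1) (2,1) (2,2).
That gives 1 route.

1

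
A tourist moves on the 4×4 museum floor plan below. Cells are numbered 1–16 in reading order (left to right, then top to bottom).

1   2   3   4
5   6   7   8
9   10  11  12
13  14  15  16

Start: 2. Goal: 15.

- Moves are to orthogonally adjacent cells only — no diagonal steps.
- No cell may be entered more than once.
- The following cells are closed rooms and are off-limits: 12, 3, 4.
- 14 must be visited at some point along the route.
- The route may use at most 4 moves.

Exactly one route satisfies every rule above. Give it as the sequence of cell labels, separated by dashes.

The budget equals the shortest possible length, so every move has to be on a shortest route through the required cells.
Route from 2: down 3 to 14, right 1 to 15 — 4 moves in all.
Check: all required cells visited; 4 ≤ 4 moves.

2 - 6 - 10 - 14 - 15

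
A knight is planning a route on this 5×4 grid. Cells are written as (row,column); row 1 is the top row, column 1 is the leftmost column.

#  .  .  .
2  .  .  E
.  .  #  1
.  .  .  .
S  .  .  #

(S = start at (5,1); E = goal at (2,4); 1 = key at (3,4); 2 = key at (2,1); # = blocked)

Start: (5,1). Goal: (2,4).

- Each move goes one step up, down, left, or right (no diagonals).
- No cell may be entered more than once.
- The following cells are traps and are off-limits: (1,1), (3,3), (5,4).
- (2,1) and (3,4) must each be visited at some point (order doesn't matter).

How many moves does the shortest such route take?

10

Any route passes through (2,1) and (3,4) in some order between (5,1) and (2,4). Summing Manhattan distances along each leg and taking the cheapest ordering ((5,1) → (2,1) → (3,4) → (2,4)) gives a lower bound of 3 + 4 + 1 = 8 moves.
The shortest route satisfying every rule uses 10 moves: (5,1) → (4,1) → (3,1) → (2,1) → (2,2) → (3,2) → (4,2) → (4,3) → (4,4) → (3,4) → (2,4).
The bound of 8 isn't tight here; checking systematically, no route of length 8 through 9 satisfies every constraint, so 10 is the minimum.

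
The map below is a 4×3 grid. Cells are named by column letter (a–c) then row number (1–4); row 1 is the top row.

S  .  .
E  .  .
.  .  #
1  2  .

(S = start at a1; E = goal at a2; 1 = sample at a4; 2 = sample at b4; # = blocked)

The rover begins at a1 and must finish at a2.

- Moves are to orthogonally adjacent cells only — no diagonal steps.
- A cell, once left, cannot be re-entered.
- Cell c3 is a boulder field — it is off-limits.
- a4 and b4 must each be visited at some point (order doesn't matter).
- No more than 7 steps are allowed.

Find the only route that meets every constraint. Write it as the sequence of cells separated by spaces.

The budget equals the shortest possible length, so every move has to be on a shortest route through the required cells.
Route from a1: right 1 to b1, down 3 to b4, left 1 to a4, up 2 to a2 — 7 moves in all.
Check: all required cells visited; 7 ≤ 7 moves.

a1 b1 b2 b3 b4 a4 a3 a2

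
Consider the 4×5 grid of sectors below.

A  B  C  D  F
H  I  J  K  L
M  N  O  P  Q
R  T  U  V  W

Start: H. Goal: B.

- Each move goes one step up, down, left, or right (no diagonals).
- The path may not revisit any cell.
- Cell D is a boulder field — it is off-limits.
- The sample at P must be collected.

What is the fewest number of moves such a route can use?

8

Any route passes through P somewhere between H and B. Summing Manhattan distances along the two legs (H → P → B) gives a lower bound of 4 + 4 = 8 moves.
A route of 8 moves achieves this: H → M → N → O → P → K → J → C → B.
Since 8 matches the lower bound, it is optimal.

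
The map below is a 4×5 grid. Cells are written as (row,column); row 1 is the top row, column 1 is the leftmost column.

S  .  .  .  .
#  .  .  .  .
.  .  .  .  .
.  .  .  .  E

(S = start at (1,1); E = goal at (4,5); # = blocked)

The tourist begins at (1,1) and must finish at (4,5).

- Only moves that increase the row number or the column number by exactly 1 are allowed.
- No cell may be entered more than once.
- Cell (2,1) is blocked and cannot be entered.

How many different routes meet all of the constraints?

20

A right/down-only route from (1,1) to (4,5) makes exactly 3 down-moves and 4 right-moves in some order.
With no other constraints that would be C(7,3) = 35 routes.
Subtract routes through each blocked cell (inclusion–exclusion for overlaps): − through (2,1): 15 → 20.
That gives 20 routes.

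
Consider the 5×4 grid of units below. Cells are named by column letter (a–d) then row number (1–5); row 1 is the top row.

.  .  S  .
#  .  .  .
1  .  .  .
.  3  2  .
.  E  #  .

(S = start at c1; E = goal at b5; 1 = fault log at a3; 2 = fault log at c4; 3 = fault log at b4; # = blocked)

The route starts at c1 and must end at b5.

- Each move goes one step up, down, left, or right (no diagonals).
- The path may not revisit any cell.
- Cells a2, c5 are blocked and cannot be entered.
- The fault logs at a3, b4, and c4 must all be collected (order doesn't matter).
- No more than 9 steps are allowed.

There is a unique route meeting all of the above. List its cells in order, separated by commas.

c1, c2, c3, c4, b4, b3, a3, a4, a5, b5

Any route must reach a3, b4, and c4 and still end at b5 within 9 moves, so the order of the required stops is forced.
Route from c1: 3× down (reaching c4), left to b4, up to b3, left to a3, 2× down (reaching a5), right to b5 — 9 moves in all.
Check: all required cells visited; 9 ≤ 9 moves.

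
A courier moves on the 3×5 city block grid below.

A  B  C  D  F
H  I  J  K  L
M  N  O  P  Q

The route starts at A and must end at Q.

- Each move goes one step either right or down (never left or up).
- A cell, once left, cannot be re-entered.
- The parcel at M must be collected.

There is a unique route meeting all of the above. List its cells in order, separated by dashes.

A - H - M - N - O - P - Q

Moves only go right or down, so the column and row indices never decrease.
Route from A: 2× down (reaching M), 4× right (reaching Q) — 6 moves in all.
Check: all required cells visited.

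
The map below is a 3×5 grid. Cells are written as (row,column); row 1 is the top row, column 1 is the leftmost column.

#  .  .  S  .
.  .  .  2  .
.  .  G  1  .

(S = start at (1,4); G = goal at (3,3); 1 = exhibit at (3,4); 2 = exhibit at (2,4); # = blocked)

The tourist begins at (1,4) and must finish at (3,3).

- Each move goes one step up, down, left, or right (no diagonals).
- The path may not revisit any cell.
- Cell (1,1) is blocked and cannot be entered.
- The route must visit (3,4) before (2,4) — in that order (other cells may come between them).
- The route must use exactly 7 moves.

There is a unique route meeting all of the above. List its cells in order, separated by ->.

(1,4) -> (1,5) -> (2,5) -> (3,5) -> (3,4) -> (2,4) -> (2,3) -> (3,3)

The waypoints must appear in the order (3,4), (2,4), with no cell reused.
Route from (1,4): right 1 to (1,5), down 2 to (3,5), left 1 to (3,4), up 1 to (2,4), left 1 to (2,3), down 1 to (3,3) — 7 moves in all.
Check: order respected (1 at step 4, 2 at step 5); 7 moves as required.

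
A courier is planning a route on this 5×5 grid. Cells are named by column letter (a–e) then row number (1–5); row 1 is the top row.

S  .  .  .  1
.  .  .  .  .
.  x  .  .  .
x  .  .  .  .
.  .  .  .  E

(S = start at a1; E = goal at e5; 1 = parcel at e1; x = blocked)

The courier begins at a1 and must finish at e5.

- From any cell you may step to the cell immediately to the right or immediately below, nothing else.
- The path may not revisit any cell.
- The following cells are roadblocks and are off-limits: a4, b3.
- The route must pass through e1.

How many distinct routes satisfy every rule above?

A right/down-only route from a1 to e5 makes exactly 4 down-moves and 4 right-moves in some order.
With no other constraints that would be C(8,4) = 70 routes.
Split at e1 and multiply the segment counts (each segment already excludes blocked cells): a1→e1: 1; e1→e5: 1; product = 1.
That gives 1 route.

1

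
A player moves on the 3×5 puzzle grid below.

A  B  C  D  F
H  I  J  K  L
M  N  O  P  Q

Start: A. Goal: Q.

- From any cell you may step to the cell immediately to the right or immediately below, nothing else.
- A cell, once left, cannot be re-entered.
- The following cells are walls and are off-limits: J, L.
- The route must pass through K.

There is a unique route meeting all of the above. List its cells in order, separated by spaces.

Moves only go right or down, so the column and row indices never decrease.
Route from A: right 3 to D, down 2 to P, right 1 to Q — 6 moves in all.
Check: all required cells visited.

A B C D K P Q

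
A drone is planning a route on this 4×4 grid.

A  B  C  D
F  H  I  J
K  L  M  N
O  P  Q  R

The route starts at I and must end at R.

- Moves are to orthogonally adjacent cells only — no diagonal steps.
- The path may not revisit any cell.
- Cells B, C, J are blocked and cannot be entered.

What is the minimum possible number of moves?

3

The Manhattan distance from I to R is |2−4| + |3−4| = 3, so at least 3 moves are needed.
A route of 3 moves achieves this: I → M → Q → R.
Since 3 matches the lower bound, it is optimal.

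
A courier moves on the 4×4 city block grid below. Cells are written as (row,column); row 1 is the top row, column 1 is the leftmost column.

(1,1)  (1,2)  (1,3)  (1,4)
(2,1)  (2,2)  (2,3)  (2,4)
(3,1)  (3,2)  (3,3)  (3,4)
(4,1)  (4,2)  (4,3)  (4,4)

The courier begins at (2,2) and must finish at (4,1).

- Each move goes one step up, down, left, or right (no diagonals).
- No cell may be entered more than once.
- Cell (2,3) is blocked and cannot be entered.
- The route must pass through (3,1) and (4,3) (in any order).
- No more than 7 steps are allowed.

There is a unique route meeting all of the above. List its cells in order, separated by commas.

The budget equals the shortest possible length, so every move has to be on a shortest route through the required cells.
Route from (2,2): left to (2,1), down to (3,1), 2× right (reaching (3,3)), down to (4,3), 2× left (reaching (4,1)) — 7 moves in all.
Check: all required cells visited; 7 ≤ 7 moves.

(2,2), (2,1), (3,1), (3,2), (3,3), (4,3), (4,2), (4,1)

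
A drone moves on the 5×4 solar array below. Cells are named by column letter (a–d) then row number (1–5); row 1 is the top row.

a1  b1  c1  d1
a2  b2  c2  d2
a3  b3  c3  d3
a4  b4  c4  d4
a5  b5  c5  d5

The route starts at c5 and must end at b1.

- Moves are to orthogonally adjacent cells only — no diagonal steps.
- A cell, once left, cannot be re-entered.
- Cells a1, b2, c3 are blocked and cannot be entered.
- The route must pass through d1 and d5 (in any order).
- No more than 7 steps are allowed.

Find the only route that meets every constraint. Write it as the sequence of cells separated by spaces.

c5 d5 d4 d3 d2 d1 c1 b1

The 7-move cap with required stops at d1, d5 leaves no slack for detours.
Route from c5: right 1 to d5, up 4 to d1, left 2 to b1 — 7 moves in all.
Check: all required cells visited; 7 ≤ 7 moves.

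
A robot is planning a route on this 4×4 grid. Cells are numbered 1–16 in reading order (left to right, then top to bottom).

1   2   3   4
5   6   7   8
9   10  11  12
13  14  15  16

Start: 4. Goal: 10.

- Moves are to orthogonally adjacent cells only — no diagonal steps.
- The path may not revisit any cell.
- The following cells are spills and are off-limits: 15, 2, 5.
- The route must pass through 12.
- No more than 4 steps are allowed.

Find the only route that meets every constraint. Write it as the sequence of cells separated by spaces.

4 8 12 11 10

Any route must reach 12 and still end at 10 within 4 moves, so the order of the required stops is forced.
Route from 4: 2× down (reaching 12), 2× left (reaching 10) — 4 moves in all.
Check: all required cells visited; 4 ≤ 4 moves.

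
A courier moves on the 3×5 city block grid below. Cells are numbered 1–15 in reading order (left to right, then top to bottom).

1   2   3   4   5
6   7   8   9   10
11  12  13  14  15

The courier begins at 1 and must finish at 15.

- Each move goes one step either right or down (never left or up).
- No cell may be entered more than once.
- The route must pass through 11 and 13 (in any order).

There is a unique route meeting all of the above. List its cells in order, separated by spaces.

1 6 11 12 13 14 15

Moves only go right or down, so the column and row indices never decrease.
Route from 1: down 2 to 11, right 4 to 15 — 6 moves in all.
Check: all required cells visited.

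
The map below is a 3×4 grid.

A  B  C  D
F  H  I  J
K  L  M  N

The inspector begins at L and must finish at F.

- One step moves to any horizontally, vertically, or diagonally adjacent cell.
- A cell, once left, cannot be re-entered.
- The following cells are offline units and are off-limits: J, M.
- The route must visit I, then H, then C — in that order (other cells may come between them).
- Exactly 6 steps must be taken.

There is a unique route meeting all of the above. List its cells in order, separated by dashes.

The waypoints must appear in the order I, H, C, with no cell reused.
Route from L: up-right 1 to I, left 1 to H, up-right 1 to C, left 2 to A, down 1 to F — 6 moves in all.
Check: order respected (I at step 1, H at step 2, C at step 3); 6 moves as required.

L - I - H - C - B - A - F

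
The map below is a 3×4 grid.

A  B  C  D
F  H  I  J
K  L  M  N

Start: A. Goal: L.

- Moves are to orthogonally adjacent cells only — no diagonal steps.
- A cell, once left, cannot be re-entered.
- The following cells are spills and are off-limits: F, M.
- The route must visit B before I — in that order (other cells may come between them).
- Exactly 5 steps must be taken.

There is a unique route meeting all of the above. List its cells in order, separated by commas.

A, B, C, I, H, L

The waypoints must appear in the order B, I, with no cell reused.
Route from A: right 2 to C, down 1 to I, left 1 to H, down 1 to L — 5 moves in all.
Check: order respected (B at step 1, I at step 3); 5 moves as required.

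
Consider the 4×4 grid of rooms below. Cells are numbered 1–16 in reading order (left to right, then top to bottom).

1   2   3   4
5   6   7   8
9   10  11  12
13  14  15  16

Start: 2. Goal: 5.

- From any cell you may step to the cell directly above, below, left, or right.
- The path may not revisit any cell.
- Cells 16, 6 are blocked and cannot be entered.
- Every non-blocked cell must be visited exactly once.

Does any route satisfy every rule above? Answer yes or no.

Colour the cells like a checkerboard: each orthogonal step flips colour, so a Hamiltonian route alternates colours. Here there are 6 cells of one colour and 8 of the other, with start on the same colour as the goal — the counts and endpoints can't be arranged into an alternating sequence of length 14, so no Hamiltonian route exists.

no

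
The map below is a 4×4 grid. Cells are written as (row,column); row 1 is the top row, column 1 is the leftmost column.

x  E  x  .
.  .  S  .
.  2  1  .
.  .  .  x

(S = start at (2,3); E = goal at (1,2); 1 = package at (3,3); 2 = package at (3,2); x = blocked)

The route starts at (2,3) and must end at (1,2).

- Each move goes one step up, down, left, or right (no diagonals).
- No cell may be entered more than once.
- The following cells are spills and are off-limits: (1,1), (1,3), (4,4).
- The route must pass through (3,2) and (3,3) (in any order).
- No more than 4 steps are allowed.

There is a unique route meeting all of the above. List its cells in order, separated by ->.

The budget equals the shortest possible length, so every move has to be on a shortest route through the required cells.
Route from (2,3): down 1 to (3,3), left 1 to (3,2), up 2 to (1,2) — 4 moves in all.
Check: all required cells visited; 4 ≤ 4 moves.

(2,3) -> (3,3) -> (3,2) -> (2,2) -> (1,2)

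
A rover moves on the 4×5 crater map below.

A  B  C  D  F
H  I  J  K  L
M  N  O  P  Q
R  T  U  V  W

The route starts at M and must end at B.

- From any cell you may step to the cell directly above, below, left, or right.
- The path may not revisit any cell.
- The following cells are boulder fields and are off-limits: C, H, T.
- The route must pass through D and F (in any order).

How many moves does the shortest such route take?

11

Any route passes through D and F in some order between M and B. Summing Manhattan distances along each leg and taking the cheapest ordering (M → D → F → B) gives a lower bound of 5 + 1 + 3 = 9 moves.
That bound ignores the blocked cells. Measuring each leg by the fewest moves that actually steer around them (M→D: 5; D→F: 1; F→B: 5) raises the lower bound to 11.
A route of 11 moves exists: M → N → O → P → Q → L → F → D → K → J → I → B.
Since 11 matches that lower bound, it is optimal.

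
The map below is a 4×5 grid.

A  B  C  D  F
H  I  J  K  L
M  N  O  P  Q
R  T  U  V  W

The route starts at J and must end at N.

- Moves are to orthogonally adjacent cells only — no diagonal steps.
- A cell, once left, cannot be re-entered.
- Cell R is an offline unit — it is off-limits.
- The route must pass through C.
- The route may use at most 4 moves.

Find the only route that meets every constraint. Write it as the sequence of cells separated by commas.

The budget equals the shortest possible length, so every move has to be on a shortest route through the required cells.
Route from J: up to C, left to B, 2× down (reaching N) — 4 moves in all.
Check: all required cells visited; 4 ≤ 4 moves.

J, C, B, I, N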